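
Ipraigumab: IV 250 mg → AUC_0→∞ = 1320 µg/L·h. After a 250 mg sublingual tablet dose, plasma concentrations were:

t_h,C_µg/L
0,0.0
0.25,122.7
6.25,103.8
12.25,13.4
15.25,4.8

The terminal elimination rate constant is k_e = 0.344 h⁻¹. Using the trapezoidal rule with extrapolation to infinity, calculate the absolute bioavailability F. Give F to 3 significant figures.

F = 0.824

Trapezoidal AUC_0→15.25 (sublingual tablet):
  [0→0.25]: (0.0+122.7)/2 × 0.25 = 15.3375
  [0.25→6.25]: (122.7+103.8)/2 × 6 = 679.5
  [6.25→12.25]: (103.8+13.4)/2 × 6 = 351.6
  [12.25→15.25]: (13.4+4.8)/2 × 3 = 27.3
  Sum = 1073.7375 µg/L·h
Tail: C_last/k_e = 4.8/0.344 = 13.953
AUC_0→∞ (sublingual tablet) = 1073.7375 + 13.953 = 1087.6905 µg/L·h
F = (AUC_ev/D_ev)/(AUC_iv/D_iv) = (1087.6905/250)/(1320/250) = 4.350762/5.28 = 0.8240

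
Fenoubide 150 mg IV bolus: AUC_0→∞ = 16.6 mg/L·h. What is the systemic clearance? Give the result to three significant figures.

CL = 9.04 L/h

CL = Dose_iv / AUC_0→∞
   = 150 / 16.6 = 9.03614 L/h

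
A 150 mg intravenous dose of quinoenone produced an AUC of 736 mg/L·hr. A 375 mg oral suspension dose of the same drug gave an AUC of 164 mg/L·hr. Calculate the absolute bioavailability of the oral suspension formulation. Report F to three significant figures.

F = 0.0891

F = (AUC_ev / D_ev) / (AUC_iv / D_iv)
  = (164/375) / (736/150)
  = 0.437333 / 4.90667 = 0.0891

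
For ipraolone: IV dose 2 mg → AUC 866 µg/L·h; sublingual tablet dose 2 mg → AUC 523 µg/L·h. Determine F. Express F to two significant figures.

F = 0.60

F = (AUC_ev / D_ev) / (AUC_iv / D_iv)
  = (523/2) / (866/2)
  = 261.5 / 433 = 0.6039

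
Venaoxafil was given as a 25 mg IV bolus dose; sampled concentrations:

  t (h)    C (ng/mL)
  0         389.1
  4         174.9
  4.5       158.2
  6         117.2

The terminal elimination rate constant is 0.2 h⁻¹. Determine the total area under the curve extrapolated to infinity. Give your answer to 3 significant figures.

AUC = 2000 ng/mL·h

Trapezoidal AUC_0→6:
  [0→4]: (389.1+174.9)/2 × 4 = 1128.0
  [4→4.5]: (174.9+158.2)/2 × 0.5 = 83.275
  [4.5→6]: (158.2+117.2)/2 × 1.5 = 206.55
  Sum = 1417.825 ng/mL·h
Extrapolated tail: C_last / k_e = 117.2 / 0.2 = 586.000
AUC_0→∞ = 1417.825 + 586.000 = 2003.825 ng/mL·h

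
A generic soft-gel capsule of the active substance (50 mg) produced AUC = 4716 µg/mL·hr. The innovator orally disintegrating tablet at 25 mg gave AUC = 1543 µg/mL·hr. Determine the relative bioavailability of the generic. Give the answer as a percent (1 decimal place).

F_rel = 152.8%

F_rel = (AUC_test/D_test) / (AUC_ref/D_ref)
      = (4716/50) / (1543/25)
      = 94.32 / 61.72 = 1.5282 = 152.82%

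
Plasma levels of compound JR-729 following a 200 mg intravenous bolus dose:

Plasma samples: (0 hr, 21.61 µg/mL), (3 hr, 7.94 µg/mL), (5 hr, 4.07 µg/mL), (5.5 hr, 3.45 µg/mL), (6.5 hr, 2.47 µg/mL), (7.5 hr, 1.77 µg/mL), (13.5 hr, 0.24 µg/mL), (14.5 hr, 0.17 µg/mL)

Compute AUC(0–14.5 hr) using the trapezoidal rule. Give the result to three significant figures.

Trapezoidal AUC_0→14.5:
  [0→3]: (21.61+7.94)/2 × 3 = 44.325
  [3→5]: (7.94+4.07)/2 × 2 = 12.01
  [5→5.5]: (4.07+3.45)/2 × 0.5 = 1.88
  [5.5→6.5]: (3.45+2.47)/2 × 1 = 2.96
  [6.5→7.5]: (2.47+1.77)/2 × 1 = 2.12
  [7.5→13.5]: (1.77+0.24)/2 × 6 = 6.03
  [13.5→14.5]: (0.24+0.17)/2 × 1 = 0.205
  Sum = 69.53 µg/mL·hr

AUC = 69.5 µg/mL·hr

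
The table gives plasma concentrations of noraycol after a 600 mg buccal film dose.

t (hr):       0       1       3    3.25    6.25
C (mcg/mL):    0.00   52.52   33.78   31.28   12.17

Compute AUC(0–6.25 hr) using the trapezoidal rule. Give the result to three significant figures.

Trapezoidal AUC_0→6.25:
  [0→1]: (0.00+52.52)/2 × 1 = 26.26
  [1→3]: (52.52+33.78)/2 × 2 = 86.3
  [3→3.25]: (33.78+31.28)/2 × 0.25 = 8.1325
  [3.25→6.25]: (31.28+12.17)/2 × 3 = 65.175
  Sum = 185.8675 mcg/mL·hr

AUC = 186 mcg/mL·hr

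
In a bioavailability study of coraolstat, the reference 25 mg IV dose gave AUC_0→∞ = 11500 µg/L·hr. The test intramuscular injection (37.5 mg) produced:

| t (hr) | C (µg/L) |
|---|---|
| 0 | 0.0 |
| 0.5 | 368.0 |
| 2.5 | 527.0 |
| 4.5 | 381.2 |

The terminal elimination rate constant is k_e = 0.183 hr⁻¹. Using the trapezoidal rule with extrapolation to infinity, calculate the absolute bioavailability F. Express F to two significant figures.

F = 0.23

Trapezoidal AUC_0→4.5 (intramuscular injection):
  [0→0.5]: (0.0+368.0)/2 × 0.5 = 92.0
  [0.5→2.5]: (368.0+527.0)/2 × 2 = 895.0
  [2.5→4.5]: (527.0+381.2)/2 × 2 = 908.2
  Sum = 1895.2 µg/L·hr
Tail: C_last/k_e = 381.2/0.183 = 2083.060
AUC_0→∞ (intramuscular injection) = 1895.2 + 2083.060 = 3978.26 µg/L·hr
F = (AUC_ev/D_ev)/(AUC_iv/D_iv) = (3978.26/37.5)/(11500/25) = 106.087/460 = 0.2306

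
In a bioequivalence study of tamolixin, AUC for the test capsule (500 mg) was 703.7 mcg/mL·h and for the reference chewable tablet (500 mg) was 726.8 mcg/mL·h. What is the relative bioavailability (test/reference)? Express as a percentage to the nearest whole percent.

F_rel = 97%

F_rel = (AUC_test/D_test) / (AUC_ref/D_ref)
      = (703.7/500) / (726.8/500)
      = 1.4074 / 1.4536 = 0.9682 = 96.82%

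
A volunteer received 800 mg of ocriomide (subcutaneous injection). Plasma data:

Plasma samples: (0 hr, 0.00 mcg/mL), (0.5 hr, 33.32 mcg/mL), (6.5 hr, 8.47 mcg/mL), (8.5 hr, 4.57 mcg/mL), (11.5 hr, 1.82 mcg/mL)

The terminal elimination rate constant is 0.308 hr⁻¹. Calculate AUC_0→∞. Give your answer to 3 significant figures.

AUC = 162 mcg/mL·hr

Trapezoidal AUC_0→11.5:
  [0→0.5]: (0.00+33.32)/2 × 0.5 = 8.33
  [0.5→6.5]: (33.32+8.47)/2 × 6 = 125.37
  [6.5→8.5]: (8.47+4.57)/2 × 2 = 13.04
  [8.5→11.5]: (4.57+1.82)/2 × 3 = 9.585
  Sum = 156.325 mcg/mL·hr
Extrapolated tail: C_last / k_e = 1.82 / 0.308 = 5.909
AUC_0→∞ = 156.325 + 5.909 = 162.234 mcg/mL·hr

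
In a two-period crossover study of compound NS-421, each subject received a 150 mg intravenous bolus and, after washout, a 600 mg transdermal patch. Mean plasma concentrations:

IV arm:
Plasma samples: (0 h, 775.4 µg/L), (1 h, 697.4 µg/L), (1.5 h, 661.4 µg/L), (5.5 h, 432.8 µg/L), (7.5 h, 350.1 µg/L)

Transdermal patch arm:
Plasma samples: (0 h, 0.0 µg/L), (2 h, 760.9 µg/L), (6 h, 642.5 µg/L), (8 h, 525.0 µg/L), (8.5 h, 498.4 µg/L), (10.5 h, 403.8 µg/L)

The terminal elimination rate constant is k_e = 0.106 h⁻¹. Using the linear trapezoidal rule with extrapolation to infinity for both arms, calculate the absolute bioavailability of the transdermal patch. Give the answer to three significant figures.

Trapezoidal AUC_0→7.5 (IV):
  [0→1]: (775.4+697.4)/2 × 1 = 736.4
  [1→1.5]: (697.4+661.4)/2 × 0.5 = 339.7
  [1.5→5.5]: (661.4+432.8)/2 × 4 = 2188.4
  [5.5→7.5]: (432.8+350.1)/2 × 2 = 782.9
  Sum = 4047.4 µg/L·h
IV tail: 350.1/0.106 = 3302.830; AUC_iv,0→∞ = 4047.4 + 3302.830 = 7350.23 µg/L·h
Trapezoidal AUC_0→10.5 (transdermal patch):
  [0→2]: (0.0+760.9)/2 × 2 = 760.9
  [2→6]: (760.9+642.5)/2 × 4 = 2806.8
  [6→8]: (642.5+525.0)/2 × 2 = 1167.5
  [8→8.5]: (525.0+498.4)/2 × 0.5 = 255.85
  [8.5→10.5]: (498.4+403.8)/2 × 2 = 902.2
  Sum = 5893.25 µg/L·h
transdermal patch tail: 403.8/0.106 = 3809.434; AUC_ev,0→∞ = 5893.25 + 3809.434 = 9702.684 µg/L·h
F = (AUC_ev/D_ev)/(AUC_iv/D_iv) = (9702.684/600)/(7350.23/150) = 16.17114/49.0015 = 0.3300

F = 0.330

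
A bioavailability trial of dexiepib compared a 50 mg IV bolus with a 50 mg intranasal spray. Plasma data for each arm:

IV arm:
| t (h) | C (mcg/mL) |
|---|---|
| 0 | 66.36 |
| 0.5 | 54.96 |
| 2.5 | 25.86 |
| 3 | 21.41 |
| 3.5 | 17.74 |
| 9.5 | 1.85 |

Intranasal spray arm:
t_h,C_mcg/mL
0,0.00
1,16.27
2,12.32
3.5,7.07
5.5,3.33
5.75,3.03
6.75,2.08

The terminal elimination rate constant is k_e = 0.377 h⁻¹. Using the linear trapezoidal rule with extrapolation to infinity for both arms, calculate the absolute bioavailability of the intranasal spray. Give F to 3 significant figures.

Trapezoidal AUC_0→9.5 (IV):
  [0→0.5]: (66.36+54.96)/2 × 0.5 = 30.33
  [0.5→2.5]: (54.96+25.86)/2 × 2 = 80.82
  [2.5→3]: (25.86+21.41)/2 × 0.5 = 11.8175
  [3→3.5]: (21.41+17.74)/2 × 0.5 = 9.7875
  [3.5→9.5]: (17.74+1.85)/2 × 6 = 58.77
  Sum = 191.525 mcg/mL·h
IV tail: 1.85/0.377 = 4.907; AUC_iv,0→∞ = 191.525 + 4.907 = 196.432 mcg/mL·h
Trapezoidal AUC_0→6.75 (intranasal spray):
  [0→1]: (0.00+16.27)/2 × 1 = 8.135
  [1→2]: (16.27+12.32)/2 × 1 = 14.295
  [2→3.5]: (12.32+7.07)/2 × 1.5 = 14.5425
  [3.5→5.5]: (7.07+3.33)/2 × 2 = 10.4
  [5.5→5.75]: (3.33+3.03)/2 × 0.25 = 0.795
  [5.75→6.75]: (3.03+2.08)/2 × 1 = 2.555
  Sum = 50.7225 mcg/mL·h
intranasal spray tail: 2.08/0.377 = 5.517; AUC_ev,0→∞ = 50.7225 + 5.517 = 56.2395 mcg/mL·h
F = (AUC_ev/D_ev)/(AUC_iv/D_iv) = (56.2395/50)/(196.432/50) = 1.12479/3.92864 = 0.2863

F = 0.286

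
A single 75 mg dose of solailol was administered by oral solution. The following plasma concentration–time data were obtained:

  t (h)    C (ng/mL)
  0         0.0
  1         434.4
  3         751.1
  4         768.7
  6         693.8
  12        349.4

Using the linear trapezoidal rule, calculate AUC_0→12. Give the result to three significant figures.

Trapezoidal AUC_0→12:
  [0→1]: (0.0+434.4)/2 × 1 = 217.2
  [1→3]: (434.4+751.1)/2 × 2 = 1185.5
  [3→4]: (751.1+768.7)/2 × 1 = 759.9
  [4→6]: (768.7+693.8)/2 × 2 = 1462.5
  [6→12]: (693.8+349.4)/2 × 6 = 3129.6
  Sum = 6754.7 ng/mL·h

AUC = 6750 ng/mL·h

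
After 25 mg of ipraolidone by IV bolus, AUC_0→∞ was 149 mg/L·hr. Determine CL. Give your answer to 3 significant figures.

CL = Dose_iv / AUC_0→∞
   = 25 / 149 = 0.167785 L/hr

CL = 0.168 L/hr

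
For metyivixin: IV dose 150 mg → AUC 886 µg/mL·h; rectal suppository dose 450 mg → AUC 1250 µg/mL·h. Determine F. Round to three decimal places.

F = (AUC_ev / D_ev) / (AUC_iv / D_iv)
  = (1250/450) / (886/150)
  = 2.77778 / 5.90667 = 0.4703

F = 0.470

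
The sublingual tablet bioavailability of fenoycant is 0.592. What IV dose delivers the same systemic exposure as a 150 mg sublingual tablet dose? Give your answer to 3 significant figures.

Systemic exposure from an extravascular dose = F × D_ev, so the equivalent IV dose is F × D_ev.
D_iv = F × D_ev = 0.592 × 150 = 88.8 mg

D_iv = 88.8 mg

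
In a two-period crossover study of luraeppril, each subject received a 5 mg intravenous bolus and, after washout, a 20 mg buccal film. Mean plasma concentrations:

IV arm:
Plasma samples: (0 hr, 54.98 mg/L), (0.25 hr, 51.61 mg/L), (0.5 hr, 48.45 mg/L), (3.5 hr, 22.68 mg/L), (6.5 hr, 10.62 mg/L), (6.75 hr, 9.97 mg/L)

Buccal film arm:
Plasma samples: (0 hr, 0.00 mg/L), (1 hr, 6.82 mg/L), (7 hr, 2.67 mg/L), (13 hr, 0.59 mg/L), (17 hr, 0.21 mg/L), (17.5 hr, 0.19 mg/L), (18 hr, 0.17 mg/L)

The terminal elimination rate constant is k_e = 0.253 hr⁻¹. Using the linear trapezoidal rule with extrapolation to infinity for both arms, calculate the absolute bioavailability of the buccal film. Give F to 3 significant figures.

Trapezoidal AUC_0→6.75 (IV):
  [0→0.25]: (54.98+51.61)/2 × 0.25 = 13.32375
  [0.25→0.5]: (51.61+48.45)/2 × 0.25 = 12.5075
  [0.5→3.5]: (48.45+22.68)/2 × 3 = 106.695
  [3.5→6.5]: (22.68+10.62)/2 × 3 = 49.95
  [6.5→6.75]: (10.62+9.97)/2 × 0.25 = 2.57375
  Sum = 185.05 mg/L·hr
IV tail: 9.97/0.253 = 39.407; AUC_iv,0→∞ = 185.05 + 39.407 = 224.457 mg/L·hr
Trapezoidal AUC_0→18 (buccal film):
  [0→1]: (0.00+6.82)/2 × 1 = 3.41
  [1→7]: (6.82+2.67)/2 × 6 = 28.47
  [7→13]: (2.67+0.59)/2 × 6 = 9.78
  [13→17]: (0.59+0.21)/2 × 4 = 1.6
  [17→17.5]: (0.21+0.19)/2 × 0.5 = 0.1
  [17.5→18]: (0.19+0.17)/2 × 0.5 = 0.09
  Sum = 43.45 mg/L·hr
buccal film tail: 0.17/0.253 = 0.672; AUC_ev,0→∞ = 43.45 + 0.672 = 44.122 mg/L·hr
F = (AUC_ev/D_ev)/(AUC_iv/D_iv) = (44.122/20)/(224.457/5) = 2.2061/44.8914 = 0.0491

F = 0.0491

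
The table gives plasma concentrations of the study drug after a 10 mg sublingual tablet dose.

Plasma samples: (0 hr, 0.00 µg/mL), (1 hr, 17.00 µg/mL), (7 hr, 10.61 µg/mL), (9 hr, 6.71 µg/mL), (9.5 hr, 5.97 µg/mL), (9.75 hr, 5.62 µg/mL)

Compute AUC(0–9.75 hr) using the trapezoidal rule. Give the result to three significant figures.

AUC = 113 µg/mL·hr

Trapezoidal AUC_0→9.75:
  [0→1]: (0.00+17.00)/2 × 1 = 8.5
  [1→7]: (17.00+10.61)/2 × 6 = 82.83
  [7→9]: (10.61+6.71)/2 × 2 = 17.32
  [9→9.5]: (6.71+5.97)/2 × 0.5 = 3.17
  [9.5→9.75]: (5.97+5.62)/2 × 0.25 = 1.44875
  Sum = 113.26875 µg/mL·hr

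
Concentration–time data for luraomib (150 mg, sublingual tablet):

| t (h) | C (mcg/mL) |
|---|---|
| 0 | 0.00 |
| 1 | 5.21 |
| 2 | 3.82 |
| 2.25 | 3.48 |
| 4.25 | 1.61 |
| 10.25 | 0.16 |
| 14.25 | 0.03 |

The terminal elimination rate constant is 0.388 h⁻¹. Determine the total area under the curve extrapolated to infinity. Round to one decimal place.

Trapezoidal AUC_0→14.25:
  [0→1]: (0.00+5.21)/2 × 1 = 2.605
  [1→2]: (5.21+3.82)/2 × 1 = 4.515
  [2→2.25]: (3.82+3.48)/2 × 0.25 = 0.9125
  [2.25→4.25]: (3.48+1.61)/2 × 2 = 5.09
  [4.25→10.25]: (1.61+0.16)/2 × 6 = 5.31
  [10.25→14.25]: (0.16+0.03)/2 × 4 = 0.38
  Sum = 18.8125 mcg/mL·h
Extrapolated tail: C_last / k_e = 0.03 / 0.388 = 0.077
AUC_0→∞ = 18.8125 + 0.077 = 18.8895 mcg/mL·h

AUC = 18.9 mcg/mL·h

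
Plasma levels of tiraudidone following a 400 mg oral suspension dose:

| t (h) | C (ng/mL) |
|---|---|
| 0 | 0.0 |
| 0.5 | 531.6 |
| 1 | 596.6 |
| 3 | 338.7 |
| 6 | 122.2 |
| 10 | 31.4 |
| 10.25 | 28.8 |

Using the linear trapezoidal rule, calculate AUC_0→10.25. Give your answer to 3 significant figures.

AUC = 2360 ng/mL·h

Trapezoidal AUC_0→10.25:
  [0→0.5]: (0.0+531.6)/2 × 0.5 = 132.9
  [0.5→1]: (531.6+596.6)/2 × 0.5 = 282.05
  [1→3]: (596.6+338.7)/2 × 2 = 935.3
  [3→6]: (338.7+122.2)/2 × 3 = 691.35
  [6→10]: (122.2+31.4)/2 × 4 = 307.2
  [10→10.25]: (31.4+28.8)/2 × 0.25 = 7.525
  Sum = 2356.325 ng/mL·h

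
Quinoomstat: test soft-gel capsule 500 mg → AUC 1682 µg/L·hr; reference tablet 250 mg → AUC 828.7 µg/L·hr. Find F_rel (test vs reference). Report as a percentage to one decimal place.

F_rel = 101.5%

F_rel = (AUC_test/D_test) / (AUC_ref/D_ref)
      = (1682/500) / (828.7/250)
      = 3.364 / 3.3148 = 1.0148 = 101.48%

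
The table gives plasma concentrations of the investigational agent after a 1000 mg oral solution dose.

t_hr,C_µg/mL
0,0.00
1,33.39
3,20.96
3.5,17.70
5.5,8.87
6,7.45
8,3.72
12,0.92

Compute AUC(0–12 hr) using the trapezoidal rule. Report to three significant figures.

AUC = 132 µg/mL·hr

Trapezoidal AUC_0→12:
  [0→1]: (0.00+33.39)/2 × 1 = 16.695
  [1→3]: (33.39+20.96)/2 × 2 = 54.35
  [3→3.5]: (20.96+17.70)/2 × 0.5 = 9.665
  [3.5→5.5]: (17.70+8.87)/2 × 2 = 26.57
  [5.5→6]: (8.87+7.45)/2 × 0.5 = 4.08
  [6→8]: (7.45+3.72)/2 × 2 = 11.17
  [8→12]: (3.72+0.92)/2 × 4 = 9.28
  Sum = 131.81 µg/mL·hr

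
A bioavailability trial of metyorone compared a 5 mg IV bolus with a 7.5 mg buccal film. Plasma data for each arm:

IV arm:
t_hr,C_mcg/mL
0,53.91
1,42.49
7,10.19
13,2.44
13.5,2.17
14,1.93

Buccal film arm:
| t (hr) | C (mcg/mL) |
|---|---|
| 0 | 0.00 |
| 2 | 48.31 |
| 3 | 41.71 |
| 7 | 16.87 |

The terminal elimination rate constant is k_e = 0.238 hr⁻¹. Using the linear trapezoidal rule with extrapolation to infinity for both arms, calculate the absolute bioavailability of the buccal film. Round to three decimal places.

Trapezoidal AUC_0→14 (IV):
  [0→1]: (53.91+42.49)/2 × 1 = 48.2
  [1→7]: (42.49+10.19)/2 × 6 = 158.04
  [7→13]: (10.19+2.44)/2 × 6 = 37.89
  [13→13.5]: (2.44+2.17)/2 × 0.5 = 1.1525
  [13.5→14]: (2.17+1.93)/2 × 0.5 = 1.025
  Sum = 246.3075 mcg/mL·hr
IV tail: 1.93/0.238 = 8.109; AUC_iv,0→∞ = 246.3075 + 8.109 = 254.4165 mcg/mL·hr
Trapezoidal AUC_0→7 (buccal film):
  [0→2]: (0.00+48.31)/2 × 2 = 48.31
  [2→3]: (48.31+41.71)/2 × 1 = 45.01
  [3→7]: (41.71+16.87)/2 × 4 = 117.16
  Sum = 210.48 mcg/mL·hr
buccal film tail: 16.87/0.238 = 70.882; AUC_ev,0→∞ = 210.48 + 70.882 = 281.362 mcg/mL·hr
F = (AUC_ev/D_ev)/(AUC_iv/D_iv) = (281.362/7.5)/(254.4165/5) = 37.5149/50.8833 = 0.7373

F = 0.737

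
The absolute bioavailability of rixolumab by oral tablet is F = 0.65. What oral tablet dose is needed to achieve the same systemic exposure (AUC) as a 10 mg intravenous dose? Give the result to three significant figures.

D_oral = 15.4 mg

For equal systemic exposure: F × D_ev = D_iv
D_ev = D_iv / F = 10 / 0.65 = 15.3846 mg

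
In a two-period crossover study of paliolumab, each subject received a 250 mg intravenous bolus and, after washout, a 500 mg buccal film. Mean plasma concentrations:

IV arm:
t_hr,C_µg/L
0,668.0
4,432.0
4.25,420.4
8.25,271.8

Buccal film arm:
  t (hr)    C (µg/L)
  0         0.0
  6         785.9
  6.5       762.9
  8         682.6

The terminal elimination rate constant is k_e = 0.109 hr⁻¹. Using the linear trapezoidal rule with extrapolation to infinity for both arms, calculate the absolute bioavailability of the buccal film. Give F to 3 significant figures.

F = 0.816

Trapezoidal AUC_0→8.25 (IV):
  [0→4]: (668.0+432.0)/2 × 4 = 2200.0
  [4→4.25]: (432.0+420.4)/2 × 0.25 = 106.55
  [4.25→8.25]: (420.4+271.8)/2 × 4 = 1384.4
  Sum = 3690.95 µg/L·hr
IV tail: 271.8/0.109 = 2493.578; AUC_iv,0→∞ = 3690.95 + 2493.578 = 6184.528 µg/L·hr
Trapezoidal AUC_0→8 (buccal film):
  [0→6]: (0.0+785.9)/2 × 6 = 2357.7
  [6→6.5]: (785.9+762.9)/2 × 0.5 = 387.2
  [6.5→8]: (762.9+682.6)/2 × 1.5 = 1084.125
  Sum = 3829.025 µg/L·hr
buccal film tail: 682.6/0.109 = 6262.385; AUC_ev,0→∞ = 3829.025 + 6262.385 = 10091.41 µg/L·hr
F = (AUC_ev/D_ev)/(AUC_iv/D_iv) = (10091.41/500)/(6184.528/250) = 20.18282/24.738112 = 0.8159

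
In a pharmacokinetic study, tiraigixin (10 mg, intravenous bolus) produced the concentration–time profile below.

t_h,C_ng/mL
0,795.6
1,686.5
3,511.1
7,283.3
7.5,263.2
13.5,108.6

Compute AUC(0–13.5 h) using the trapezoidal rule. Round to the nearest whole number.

AUC = 4779 ng/mL·h

Trapezoidal AUC_0→13.5:
  [0→1]: (795.6+686.5)/2 × 1 = 741.05
  [1→3]: (686.5+511.1)/2 × 2 = 1197.6
  [3→7]: (511.1+283.3)/2 × 4 = 1588.8
  [7→7.5]: (283.3+263.2)/2 × 0.5 = 136.625
  [7.5→13.5]: (263.2+108.6)/2 × 6 = 1115.4
  Sum = 4779.475 ng/mL·h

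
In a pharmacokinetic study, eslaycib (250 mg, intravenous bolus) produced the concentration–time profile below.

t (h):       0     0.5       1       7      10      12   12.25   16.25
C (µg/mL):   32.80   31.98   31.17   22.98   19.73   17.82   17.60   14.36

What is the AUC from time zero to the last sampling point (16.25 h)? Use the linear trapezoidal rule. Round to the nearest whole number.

AUC = 364 µg/mL·h

Trapezoidal AUC_0→16.25:
  [0→0.5]: (32.80+31.98)/2 × 0.5 = 16.195
  [0.5→1]: (31.98+31.17)/2 × 0.5 = 15.7875
  [1→7]: (31.17+22.98)/2 × 6 = 162.45
  [7→10]: (22.98+19.73)/2 × 3 = 64.065
  [10→12]: (19.73+17.82)/2 × 2 = 37.55
  [12→12.25]: (17.82+17.60)/2 × 0.25 = 4.4275
  [12.25→16.25]: (17.60+14.36)/2 × 4 = 63.92
  Sum = 364.395 µg/mL·h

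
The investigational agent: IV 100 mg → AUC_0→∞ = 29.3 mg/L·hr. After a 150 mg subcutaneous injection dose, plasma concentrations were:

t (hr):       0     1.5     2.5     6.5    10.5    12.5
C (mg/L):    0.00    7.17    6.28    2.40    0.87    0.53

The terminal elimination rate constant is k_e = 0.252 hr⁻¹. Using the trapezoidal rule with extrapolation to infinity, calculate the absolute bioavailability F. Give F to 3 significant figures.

Trapezoidal AUC_0→12.5 (subcutaneous injection):
  [0→1.5]: (0.00+7.17)/2 × 1.5 = 5.3775
  [1.5→2.5]: (7.17+6.28)/2 × 1 = 6.725
  [2.5→6.5]: (6.28+2.40)/2 × 4 = 17.36
  [6.5→10.5]: (2.40+0.87)/2 × 4 = 6.54
  [10.5→12.5]: (0.87+0.53)/2 × 2 = 1.4
  Sum = 37.4025 mg/L·hr
Tail: C_last/k_e = 0.53/0.252 = 2.103
AUC_0→∞ (subcutaneous injection) = 37.4025 + 2.103 = 39.5055 mg/L·hr
F = (AUC_ev/D_ev)/(AUC_iv/D_iv) = (39.5055/150)/(29.3/100) = 0.26337/0.293 = 0.8989

F = 0.899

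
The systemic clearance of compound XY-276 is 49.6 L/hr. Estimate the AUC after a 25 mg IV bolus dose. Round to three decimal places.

AUC_0→∞ = Dose_iv / CL
        = 25 / 49.6 = 0.504032 mg/L·hr

AUC = 0.504 mg/L·hr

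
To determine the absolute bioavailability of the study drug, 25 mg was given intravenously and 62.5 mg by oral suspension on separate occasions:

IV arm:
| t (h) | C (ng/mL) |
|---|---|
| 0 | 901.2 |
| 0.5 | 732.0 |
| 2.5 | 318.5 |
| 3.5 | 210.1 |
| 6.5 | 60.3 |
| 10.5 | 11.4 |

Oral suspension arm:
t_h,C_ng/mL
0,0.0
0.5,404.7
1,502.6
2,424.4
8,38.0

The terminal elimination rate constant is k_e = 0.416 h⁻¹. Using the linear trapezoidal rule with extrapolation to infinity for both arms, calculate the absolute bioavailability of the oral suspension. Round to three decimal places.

Trapezoidal AUC_0→10.5 (IV):
  [0→0.5]: (901.2+732.0)/2 × 0.5 = 408.3
  [0.5→2.5]: (732.0+318.5)/2 × 2 = 1050.5
  [2.5→3.5]: (318.5+210.1)/2 × 1 = 264.3
  [3.5→6.5]: (210.1+60.3)/2 × 3 = 405.6
  [6.5→10.5]: (60.3+11.4)/2 × 4 = 143.4
  Sum = 2272.1 ng/mL·h
IV tail: 11.4/0.416 = 27.404; AUC_iv,0→∞ = 2272.1 + 27.404 = 2299.504 ng/mL·h
Trapezoidal AUC_0→8 (oral suspension):
  [0→0.5]: (0.0+404.7)/2 × 0.5 = 101.175
  [0.5→1]: (404.7+502.6)/2 × 0.5 = 226.825
  [1→2]: (502.6+424.4)/2 × 1 = 463.5
  [2→8]: (424.4+38.0)/2 × 6 = 1387.2
  Sum = 2178.7 ng/mL·h
oral suspension tail: 38.0/0.416 = 91.346; AUC_ev,0→∞ = 2178.7 + 91.346 = 2270.046 ng/mL·h
F = (AUC_ev/D_ev)/(AUC_iv/D_iv) = (2270.046/62.5)/(2299.504/25) = 36.320736/91.98016 = 0.3949

F = 0.395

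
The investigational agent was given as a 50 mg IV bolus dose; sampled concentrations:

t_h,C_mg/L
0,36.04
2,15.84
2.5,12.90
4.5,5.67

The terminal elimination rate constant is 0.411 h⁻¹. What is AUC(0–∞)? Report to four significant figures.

Trapezoidal AUC_0→4.5:
  [0→2]: (36.04+15.84)/2 × 2 = 51.88
  [2→2.5]: (15.84+12.90)/2 × 0.5 = 7.185
  [2.5→4.5]: (12.90+5.67)/2 × 2 = 18.57
  Sum = 77.635 mg/L·h
Extrapolated tail: C_last / k_e = 5.67 / 0.411 = 13.796
AUC_0→∞ = 77.635 + 13.796 = 91.431 mg/L·h

AUC = 91.43 mg/L·h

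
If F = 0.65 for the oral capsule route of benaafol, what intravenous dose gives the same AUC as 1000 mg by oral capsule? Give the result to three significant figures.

Systemic exposure from an extravascular dose = F × D_ev, so the equivalent IV dose is F × D_ev.
D_iv = F × D_ev = 0.65 × 1000 = 650 mg

D_iv = 650 mg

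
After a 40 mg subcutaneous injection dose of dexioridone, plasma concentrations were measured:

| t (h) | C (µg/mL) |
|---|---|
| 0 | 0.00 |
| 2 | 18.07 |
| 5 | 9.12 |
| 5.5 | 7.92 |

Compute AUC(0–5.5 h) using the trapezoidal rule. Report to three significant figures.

AUC = 63.1 µg/mL·h

Trapezoidal AUC_0→5.5:
  [0→2]: (0.00+18.07)/2 × 2 = 18.07
  [2→5]: (18.07+9.12)/2 × 3 = 40.785
  [5→5.5]: (9.12+7.92)/2 × 0.5 = 4.26
  Sum = 63.115 µg/mL·h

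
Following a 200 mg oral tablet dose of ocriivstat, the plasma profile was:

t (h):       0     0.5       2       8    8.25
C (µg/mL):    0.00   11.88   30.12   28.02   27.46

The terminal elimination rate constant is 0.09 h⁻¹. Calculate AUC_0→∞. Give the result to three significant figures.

AUC = 521 µg/mL·h

Trapezoidal AUC_0→8.25:
  [0→0.5]: (0.00+11.88)/2 × 0.5 = 2.97
  [0.5→2]: (11.88+30.12)/2 × 1.5 = 31.5
  [2→8]: (30.12+28.02)/2 × 6 = 174.42
  [8→8.25]: (28.02+27.46)/2 × 0.25 = 6.935
  Sum = 215.825 µg/mL·h
Extrapolated tail: C_last / k_e = 27.46 / 0.09 = 305.111
AUC_0→∞ = 215.825 + 305.111 = 520.936 µg/mL·h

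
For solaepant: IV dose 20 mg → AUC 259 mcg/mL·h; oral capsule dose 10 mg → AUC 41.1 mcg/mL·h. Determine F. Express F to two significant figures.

F = (AUC_ev / D_ev) / (AUC_iv / D_iv)
  = (41.1/10) / (259/20)
  = 4.11 / 12.95 = 0.3174

F = 0.32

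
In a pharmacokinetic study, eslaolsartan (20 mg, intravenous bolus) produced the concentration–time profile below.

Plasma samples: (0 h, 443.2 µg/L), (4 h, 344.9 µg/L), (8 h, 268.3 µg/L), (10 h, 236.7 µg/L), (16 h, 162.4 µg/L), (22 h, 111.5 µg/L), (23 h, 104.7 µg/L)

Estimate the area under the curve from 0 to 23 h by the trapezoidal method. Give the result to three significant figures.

AUC = 5430 µg/L·h

Trapezoidal AUC_0→23:
  [0→4]: (443.2+344.9)/2 × 4 = 1576.2
  [4→8]: (344.9+268.3)/2 × 4 = 1226.4
  [8→10]: (268.3+236.7)/2 × 2 = 505.0
  [10→16]: (236.7+162.4)/2 × 6 = 1197.3
  [16→22]: (162.4+111.5)/2 × 6 = 821.7
  [22→23]: (111.5+104.7)/2 × 1 = 108.1
  Sum = 5434.7 µg/L·h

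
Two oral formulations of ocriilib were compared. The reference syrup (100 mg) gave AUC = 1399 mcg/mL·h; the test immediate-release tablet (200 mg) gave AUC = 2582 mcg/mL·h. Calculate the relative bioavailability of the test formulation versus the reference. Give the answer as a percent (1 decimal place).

F_rel = (AUC_test/D_test) / (AUC_ref/D_ref)
      = (2582/200) / (1399/100)
      = 12.91 / 13.99 = 0.9228 = 92.28%

F_rel = 92.3%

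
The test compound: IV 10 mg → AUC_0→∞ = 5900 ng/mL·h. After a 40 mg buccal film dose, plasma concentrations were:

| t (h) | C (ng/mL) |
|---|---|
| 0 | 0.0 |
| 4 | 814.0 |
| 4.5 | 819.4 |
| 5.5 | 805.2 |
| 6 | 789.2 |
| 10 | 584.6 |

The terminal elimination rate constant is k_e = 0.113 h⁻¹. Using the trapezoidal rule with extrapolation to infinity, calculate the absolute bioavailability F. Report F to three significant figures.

F = 0.473

Trapezoidal AUC_0→10 (buccal film):
  [0→4]: (0.0+814.0)/2 × 4 = 1628.0
  [4→4.5]: (814.0+819.4)/2 × 0.5 = 408.35
  [4.5→5.5]: (819.4+805.2)/2 × 1 = 812.3
  [5.5→6]: (805.2+789.2)/2 × 0.5 = 398.6
  [6→10]: (789.2+584.6)/2 × 4 = 2747.6
  Sum = 5994.85 ng/mL·h
Tail: C_last/k_e = 584.6/0.113 = 5173.451
AUC_0→∞ (buccal film) = 5994.85 + 5173.451 = 11168.301 ng/mL·h
F = (AUC_ev/D_ev)/(AUC_iv/D_iv) = (11168.301/40)/(5900/10) = 279.208/590 = 0.4732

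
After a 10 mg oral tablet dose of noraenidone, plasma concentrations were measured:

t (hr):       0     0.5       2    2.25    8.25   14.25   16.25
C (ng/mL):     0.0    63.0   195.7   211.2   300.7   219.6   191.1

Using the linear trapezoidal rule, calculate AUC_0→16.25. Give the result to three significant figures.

AUC = 3770 ng/mL·hr

Trapezoidal AUC_0→16.25:
  [0→0.5]: (0.0+63.0)/2 × 0.5 = 15.75
  [0.5→2]: (63.0+195.7)/2 × 1.5 = 194.025
  [2→2.25]: (195.7+211.2)/2 × 0.25 = 50.8625
  [2.25→8.25]: (211.2+300.7)/2 × 6 = 1535.7
  [8.25→14.25]: (300.7+219.6)/2 × 6 = 1560.9
  [14.25→16.25]: (219.6+191.1)/2 × 2 = 410.7
  Sum = 3767.9375 ng/mL·hr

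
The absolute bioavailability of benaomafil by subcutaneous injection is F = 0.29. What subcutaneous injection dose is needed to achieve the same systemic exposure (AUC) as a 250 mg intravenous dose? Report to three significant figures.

D_subcutaneous = 862 mg

For equal systemic exposure: F × D_ev = D_iv
D_ev = D_iv / F = 250 / 0.29 = 862.069 mg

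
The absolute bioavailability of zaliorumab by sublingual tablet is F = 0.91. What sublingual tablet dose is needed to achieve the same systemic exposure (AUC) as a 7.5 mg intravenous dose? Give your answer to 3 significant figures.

For equal systemic exposure: F × D_ev = D_iv
D_ev = D_iv / F = 7.5 / 0.91 = 8.24176 mg

D_sublingual = 8.24 mg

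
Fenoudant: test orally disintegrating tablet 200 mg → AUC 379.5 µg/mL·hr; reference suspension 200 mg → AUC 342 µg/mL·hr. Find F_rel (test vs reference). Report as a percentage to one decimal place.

F_rel = (AUC_test/D_test) / (AUC_ref/D_ref)
      = (379.5/200) / (342/200)
      = 1.8975 / 1.71 = 1.1096 = 110.96%

F_rel = 111.0%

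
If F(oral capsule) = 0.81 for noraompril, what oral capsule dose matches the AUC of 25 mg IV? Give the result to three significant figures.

D_oral = 30.9 mg

For equal systemic exposure: F × D_ev = D_iv
D_ev = D_iv / F = 25 / 0.81 = 30.8642 mg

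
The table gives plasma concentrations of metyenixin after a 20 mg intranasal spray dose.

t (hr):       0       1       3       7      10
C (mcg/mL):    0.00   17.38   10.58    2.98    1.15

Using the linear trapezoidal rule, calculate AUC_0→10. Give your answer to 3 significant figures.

Trapezoidal AUC_0→10:
  [0→1]: (0.00+17.38)/2 × 1 = 8.69
  [1→3]: (17.38+10.58)/2 × 2 = 27.96
  [3→7]: (10.58+2.98)/2 × 4 = 27.12
  [7→10]: (2.98+1.15)/2 × 3 = 6.195
  Sum = 69.965 mcg/mL·hr

AUC = 70.0 mcg/mL·hr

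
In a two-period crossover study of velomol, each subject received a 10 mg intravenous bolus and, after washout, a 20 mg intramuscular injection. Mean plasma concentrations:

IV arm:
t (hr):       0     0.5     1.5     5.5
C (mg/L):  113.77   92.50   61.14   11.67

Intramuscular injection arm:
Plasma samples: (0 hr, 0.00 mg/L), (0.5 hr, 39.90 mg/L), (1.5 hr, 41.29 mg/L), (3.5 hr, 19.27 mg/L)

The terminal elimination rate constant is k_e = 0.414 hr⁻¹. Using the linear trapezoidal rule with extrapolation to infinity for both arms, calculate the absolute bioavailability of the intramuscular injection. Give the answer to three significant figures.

F = 0.261

Trapezoidal AUC_0→5.5 (IV):
  [0→0.5]: (113.77+92.50)/2 × 0.5 = 51.5675
  [0.5→1.5]: (92.50+61.14)/2 × 1 = 76.82
  [1.5→5.5]: (61.14+11.67)/2 × 4 = 145.62
  Sum = 274.0075 mg/L·hr
IV tail: 11.67/0.414 = 28.188; AUC_iv,0→∞ = 274.0075 + 28.188 = 302.1955 mg/L·hr
Trapezoidal AUC_0→3.5 (intramuscular injection):
  [0→0.5]: (0.00+39.90)/2 × 0.5 = 9.975
  [0.5→1.5]: (39.90+41.29)/2 × 1 = 40.595
  [1.5→3.5]: (41.29+19.27)/2 × 2 = 60.56
  Sum = 111.13 mg/L·hr
intramuscular injection tail: 19.27/0.414 = 46.546; AUC_ev,0→∞ = 111.13 + 46.546 = 157.676 mg/L·hr
F = (AUC_ev/D_ev)/(AUC_iv/D_iv) = (157.676/20)/(302.1955/10) = 7.8838/30.21955 = 0.2609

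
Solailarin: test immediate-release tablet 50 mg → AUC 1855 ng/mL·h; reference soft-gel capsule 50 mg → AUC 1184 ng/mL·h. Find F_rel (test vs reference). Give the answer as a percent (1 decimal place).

F_rel = (AUC_test/D_test) / (AUC_ref/D_ref)
      = (1855/50) / (1184/50)
      = 37.1 / 23.68 = 1.5667 = 156.67%

F_rel = 156.7%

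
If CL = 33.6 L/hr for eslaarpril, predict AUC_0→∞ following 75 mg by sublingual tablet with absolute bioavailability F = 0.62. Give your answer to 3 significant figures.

AUC = 1.38 mg/L·hr

AUC_0→∞ = F × Dose / CL
        = 0.62 × 75 / 33.6 = 1.38393 mg/L·hr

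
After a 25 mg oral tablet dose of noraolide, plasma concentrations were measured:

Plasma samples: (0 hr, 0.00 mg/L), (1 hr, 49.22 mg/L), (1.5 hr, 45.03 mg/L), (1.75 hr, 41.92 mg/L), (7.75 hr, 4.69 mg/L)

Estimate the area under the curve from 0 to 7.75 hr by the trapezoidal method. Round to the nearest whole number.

AUC = 199 mg/L·hr

Trapezoidal AUC_0→7.75:
  [0→1]: (0.00+49.22)/2 × 1 = 24.61
  [1→1.5]: (49.22+45.03)/2 × 0.5 = 23.5625
  [1.5→1.75]: (45.03+41.92)/2 × 0.25 = 10.86875
  [1.75→7.75]: (41.92+4.69)/2 × 6 = 139.83
  Sum = 198.87125 mg/L·hr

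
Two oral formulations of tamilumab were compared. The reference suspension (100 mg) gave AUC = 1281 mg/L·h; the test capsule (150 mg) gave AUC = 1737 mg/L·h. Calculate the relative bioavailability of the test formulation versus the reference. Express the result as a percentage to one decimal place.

F_rel = 90.4%

F_rel = (AUC_test/D_test) / (AUC_ref/D_ref)
      = (1737/150) / (1281/100)
      = 11.58 / 12.81 = 0.9040 = 90.40%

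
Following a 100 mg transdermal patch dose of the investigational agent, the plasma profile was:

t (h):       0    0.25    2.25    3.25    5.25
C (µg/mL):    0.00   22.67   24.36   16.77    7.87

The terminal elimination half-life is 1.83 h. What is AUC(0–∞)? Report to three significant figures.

AUC = 116 µg/mL·h

Trapezoidal AUC_0→5.25:
  [0→0.25]: (0.00+22.67)/2 × 0.25 = 2.83375
  [0.25→2.25]: (22.67+24.36)/2 × 2 = 47.03
  [2.25→3.25]: (24.36+16.77)/2 × 1 = 20.565
  [3.25→5.25]: (16.77+7.87)/2 × 2 = 24.64
  Sum = 95.06875 µg/mL·h
k_e = ln2 / t½ = 0.693147 / 1.83 = 0.3788 h^-1
Extrapolated tail: C_last / k_e = 7.87 / 0.3788 = 20.776
AUC_0→∞ = 95.06875 + 20.776 = 115.84475 µg/mL·h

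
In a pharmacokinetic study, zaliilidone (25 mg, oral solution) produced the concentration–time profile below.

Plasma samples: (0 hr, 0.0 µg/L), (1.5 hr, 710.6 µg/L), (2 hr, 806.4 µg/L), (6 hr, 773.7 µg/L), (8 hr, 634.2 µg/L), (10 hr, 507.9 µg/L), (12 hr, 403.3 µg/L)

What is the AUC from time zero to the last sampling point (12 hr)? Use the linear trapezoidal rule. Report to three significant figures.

Trapezoidal AUC_0→12:
  [0→1.5]: (0.0+710.6)/2 × 1.5 = 532.95
  [1.5→2]: (710.6+806.4)/2 × 0.5 = 379.25
  [2→6]: (806.4+773.7)/2 × 4 = 3160.2
  [6→8]: (773.7+634.2)/2 × 2 = 1407.9
  [8→10]: (634.2+507.9)/2 × 2 = 1142.1
  [10→12]: (507.9+403.3)/2 × 2 = 911.2
  Sum = 7533.6 µg/L·hr

AUC = 7530 µg/L·hr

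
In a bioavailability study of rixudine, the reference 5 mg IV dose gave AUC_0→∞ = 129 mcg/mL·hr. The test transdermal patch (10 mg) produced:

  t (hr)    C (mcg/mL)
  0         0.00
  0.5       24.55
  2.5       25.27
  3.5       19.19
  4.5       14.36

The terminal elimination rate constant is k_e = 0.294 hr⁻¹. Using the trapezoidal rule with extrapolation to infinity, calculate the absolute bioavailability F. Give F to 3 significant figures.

F = 0.557

Trapezoidal AUC_0→4.5 (transdermal patch):
  [0→0.5]: (0.00+24.55)/2 × 0.5 = 6.1375
  [0.5→2.5]: (24.55+25.27)/2 × 2 = 49.82
  [2.5→3.5]: (25.27+19.19)/2 × 1 = 22.23
  [3.5→4.5]: (19.19+14.36)/2 × 1 = 16.775
  Sum = 94.9625 mcg/mL·hr
Tail: C_last/k_e = 14.36/0.294 = 48.844
AUC_0→∞ (transdermal patch) = 94.9625 + 48.844 = 143.8065 mcg/mL·hr
F = (AUC_ev/D_ev)/(AUC_iv/D_iv) = (143.8065/10)/(129/5) = 14.38065/25.8 = 0.5574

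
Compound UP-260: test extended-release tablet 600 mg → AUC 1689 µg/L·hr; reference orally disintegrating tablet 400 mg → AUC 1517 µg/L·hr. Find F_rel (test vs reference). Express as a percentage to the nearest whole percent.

F_rel = (AUC_test/D_test) / (AUC_ref/D_ref)
      = (1689/600) / (1517/400)
      = 2.815 / 3.7925 = 0.7423 = 74.23%

F_rel = 74%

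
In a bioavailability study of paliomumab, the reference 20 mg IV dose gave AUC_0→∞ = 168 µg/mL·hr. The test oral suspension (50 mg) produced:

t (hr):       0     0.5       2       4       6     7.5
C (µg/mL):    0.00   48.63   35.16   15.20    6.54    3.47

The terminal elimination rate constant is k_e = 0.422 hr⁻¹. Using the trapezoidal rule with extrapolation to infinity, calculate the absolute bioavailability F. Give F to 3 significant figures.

Trapezoidal AUC_0→7.5 (oral suspension):
  [0→0.5]: (0.00+48.63)/2 × 0.5 = 12.1575
  [0.5→2]: (48.63+35.16)/2 × 1.5 = 62.8425
  [2→4]: (35.16+15.20)/2 × 2 = 50.36
  [4→6]: (15.20+6.54)/2 × 2 = 21.74
  [6→7.5]: (6.54+3.47)/2 × 1.5 = 7.5075
  Sum = 154.6075 µg/mL·hr
Tail: C_last/k_e = 3.47/0.422 = 8.223
AUC_0→∞ (oral suspension) = 154.6075 + 8.223 = 162.8305 µg/mL·hr
F = (AUC_ev/D_ev)/(AUC_iv/D_iv) = (162.8305/50)/(168/20) = 3.25661/8.4 = 0.3877

F = 0.388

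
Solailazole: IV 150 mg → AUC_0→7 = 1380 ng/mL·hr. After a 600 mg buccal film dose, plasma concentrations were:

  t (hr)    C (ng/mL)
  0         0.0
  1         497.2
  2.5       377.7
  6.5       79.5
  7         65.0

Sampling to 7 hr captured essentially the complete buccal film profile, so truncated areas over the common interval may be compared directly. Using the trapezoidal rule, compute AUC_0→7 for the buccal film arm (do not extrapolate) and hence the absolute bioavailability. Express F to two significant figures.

F = 0.34

Trapezoidal AUC_0→7 (buccal film):
  [0→1]: (0.0+497.2)/2 × 1 = 248.6
  [1→2.5]: (497.2+377.7)/2 × 1.5 = 656.175
  [2.5→6.5]: (377.7+79.5)/2 × 4 = 914.4
  [6.5→7]: (79.5+65.0)/2 × 0.5 = 36.125
  Sum = 1855.3 ng/mL·hr
F = (AUC_ev/D_ev)/(AUC_iv/D_iv) = (1855.3/600)/(1380/150) = 3.09217/9.2 = 0.3361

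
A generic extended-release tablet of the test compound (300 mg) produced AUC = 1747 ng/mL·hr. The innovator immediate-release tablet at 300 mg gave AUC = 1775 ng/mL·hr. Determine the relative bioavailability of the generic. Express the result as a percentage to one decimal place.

F_rel = 98.4%

F_rel = (AUC_test/D_test) / (AUC_ref/D_ref)
      = (1747/300) / (1775/300)
      = 5.82333 / 5.91667 = 0.9842 = 98.42%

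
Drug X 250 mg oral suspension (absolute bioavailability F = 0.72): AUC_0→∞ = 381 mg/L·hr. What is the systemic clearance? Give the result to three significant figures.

CL = F × Dose / AUC_0→∞
   = 0.72 × 250 / 381 = 0.472441 L/hr

CL = 0.472 L/hr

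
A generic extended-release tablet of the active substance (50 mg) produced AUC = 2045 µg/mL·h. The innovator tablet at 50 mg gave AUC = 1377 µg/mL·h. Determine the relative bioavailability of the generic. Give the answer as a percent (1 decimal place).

F_rel = 148.5%

F_rel = (AUC_test/D_test) / (AUC_ref/D_ref)
      = (2045/50) / (1377/50)
      = 40.9 / 27.54 = 1.4851 = 148.51%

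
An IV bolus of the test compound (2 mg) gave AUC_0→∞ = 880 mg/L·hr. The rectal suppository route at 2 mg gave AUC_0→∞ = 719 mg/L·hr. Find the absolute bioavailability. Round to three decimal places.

F = (AUC_ev / D_ev) / (AUC_iv / D_iv)
  = (719/2) / (880/2)
  = 359.5 / 440 = 0.8170

F = 0.817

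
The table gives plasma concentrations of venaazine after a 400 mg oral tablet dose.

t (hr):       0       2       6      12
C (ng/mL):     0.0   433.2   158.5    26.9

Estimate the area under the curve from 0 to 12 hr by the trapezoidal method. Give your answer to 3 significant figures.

AUC = 2170 ng/mL·hr

Trapezoidal AUC_0→12:
  [0→2]: (0.0+433.2)/2 × 2 = 433.2
  [2→6]: (433.2+158.5)/2 × 4 = 1183.4
  [6→12]: (158.5+26.9)/2 × 6 = 556.2
  Sum = 2172.8 ng/mL·hr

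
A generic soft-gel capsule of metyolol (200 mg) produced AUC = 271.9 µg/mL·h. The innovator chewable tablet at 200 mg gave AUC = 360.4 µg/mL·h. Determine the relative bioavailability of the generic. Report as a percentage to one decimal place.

F_rel = 75.4%

F_rel = (AUC_test/D_test) / (AUC_ref/D_ref)
      = (271.9/200) / (360.4/200)
      = 1.3595 / 1.802 = 0.7544 = 75.44%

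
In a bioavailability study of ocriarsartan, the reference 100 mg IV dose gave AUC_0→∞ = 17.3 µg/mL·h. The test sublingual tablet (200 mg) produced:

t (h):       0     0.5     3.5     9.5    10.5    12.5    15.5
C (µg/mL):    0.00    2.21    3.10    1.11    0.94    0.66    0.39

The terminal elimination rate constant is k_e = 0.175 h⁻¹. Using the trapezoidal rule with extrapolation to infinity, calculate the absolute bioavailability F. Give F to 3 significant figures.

F = 0.797

Trapezoidal AUC_0→15.5 (sublingual tablet):
  [0→0.5]: (0.00+2.21)/2 × 0.5 = 0.5525
  [0.5→3.5]: (2.21+3.10)/2 × 3 = 7.965
  [3.5→9.5]: (3.10+1.11)/2 × 6 = 12.63
  [9.5→10.5]: (1.11+0.94)/2 × 1 = 1.025
  [10.5→12.5]: (0.94+0.66)/2 × 2 = 1.6
  [12.5→15.5]: (0.66+0.39)/2 × 3 = 1.575
  Sum = 25.3475 µg/mL·h
Tail: C_last/k_e = 0.39/0.175 = 2.229
AUC_0→∞ (sublingual tablet) = 25.3475 + 2.229 = 27.5765 µg/mL·h
F = (AUC_ev/D_ev)/(AUC_iv/D_iv) = (27.5765/200)/(17.3/100) = 0.1378825/0.173 = 0.7970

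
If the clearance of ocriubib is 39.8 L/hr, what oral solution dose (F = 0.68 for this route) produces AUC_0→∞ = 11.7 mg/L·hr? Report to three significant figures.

Dose = 685 mg

Dose = CL × AUC_0→∞ / F
     = 39.8 × 11.7 / 0.68 = 684.794 mg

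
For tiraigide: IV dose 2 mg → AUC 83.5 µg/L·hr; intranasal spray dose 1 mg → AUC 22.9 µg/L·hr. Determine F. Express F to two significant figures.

F = (AUC_ev / D_ev) / (AUC_iv / D_iv)
  = (22.9/1) / (83.5/2)
  = 22.9 / 41.75 = 0.5485

F = 0.55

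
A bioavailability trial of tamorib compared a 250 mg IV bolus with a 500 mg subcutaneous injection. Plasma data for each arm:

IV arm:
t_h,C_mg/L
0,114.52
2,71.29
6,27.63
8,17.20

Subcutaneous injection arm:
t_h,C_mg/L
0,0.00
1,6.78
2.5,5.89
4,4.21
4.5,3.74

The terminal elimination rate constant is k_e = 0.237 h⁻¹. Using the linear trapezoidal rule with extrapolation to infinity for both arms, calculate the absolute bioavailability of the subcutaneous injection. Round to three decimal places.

Trapezoidal AUC_0→8 (IV):
  [0→2]: (114.52+71.29)/2 × 2 = 185.81
  [2→6]: (71.29+27.63)/2 × 4 = 197.84
  [6→8]: (27.63+17.20)/2 × 2 = 44.83
  Sum = 428.48 mg/L·h
IV tail: 17.20/0.237 = 72.574; AUC_iv,0→∞ = 428.48 + 72.574 = 501.054 mg/L·h
Trapezoidal AUC_0→4.5 (subcutaneous injection):
  [0→1]: (0.00+6.78)/2 × 1 = 3.39
  [1→2.5]: (6.78+5.89)/2 × 1.5 = 9.5025
  [2.5→4]: (5.89+4.21)/2 × 1.5 = 7.575
  [4→4.5]: (4.21+3.74)/2 × 0.5 = 1.9875
  Sum = 22.455 mg/L·h
subcutaneous injection tail: 3.74/0.237 = 15.781; AUC_ev,0→∞ = 22.455 + 15.781 = 38.236 mg/L·h
F = (AUC_ev/D_ev)/(AUC_iv/D_iv) = (38.236/500)/(501.054/250) = 0.076472/2.004216 = 0.0382

F = 0.038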